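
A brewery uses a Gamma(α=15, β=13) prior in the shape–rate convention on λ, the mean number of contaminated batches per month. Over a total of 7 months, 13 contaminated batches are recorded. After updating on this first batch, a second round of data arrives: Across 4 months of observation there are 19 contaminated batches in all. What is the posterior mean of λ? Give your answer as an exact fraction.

Total count 13 over total exposure 7 months.
After the first batch: Gamma(15 + 13, 13 + 7) = Gamma(28, 20).
Total count 19 over total exposure 4 months.
After the second batch: Gamma(28 + 19, 20 + 4) = Gamma(47, 24).
Posterior mean = α'/β' = 47/24.

47/24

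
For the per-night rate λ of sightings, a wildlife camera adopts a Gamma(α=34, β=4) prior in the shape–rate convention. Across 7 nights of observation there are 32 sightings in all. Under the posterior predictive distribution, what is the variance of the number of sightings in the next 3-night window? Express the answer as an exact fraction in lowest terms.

Total count 32 over total exposure 7 nights.
Posterior: α' = 34 + 32 = 66, β' = 4 + 7 = 11.
The posterior predictive for a window of length T is Negative Binomial with variance T·α'·(β'+T)/β'² = 3·66·14/121 = 252/11.

252/11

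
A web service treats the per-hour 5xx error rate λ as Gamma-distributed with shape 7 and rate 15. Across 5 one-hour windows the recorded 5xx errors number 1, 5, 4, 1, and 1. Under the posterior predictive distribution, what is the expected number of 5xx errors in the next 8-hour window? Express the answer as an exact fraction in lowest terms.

Total count: 1 + 5 + 4 + 1 + 1 = 12.
Total exposure: 5 hours.
Posterior: α' = 7 + 12 = 19, β' = 15 + 5 = 20.
Predictive mean over an 8-hour window = T·E[λ|data] = 8·19/20 = 38/5.

38/5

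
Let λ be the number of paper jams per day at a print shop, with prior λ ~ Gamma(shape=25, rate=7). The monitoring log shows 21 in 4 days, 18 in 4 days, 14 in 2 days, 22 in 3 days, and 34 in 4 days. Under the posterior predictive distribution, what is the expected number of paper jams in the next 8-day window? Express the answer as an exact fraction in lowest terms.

Total count: 21 + 18 + 14 + 22 + 34 = 109.
Total exposure: 4 + 4 + 2 + 3 + 4 = 17 days.
The Gamma prior is conjugate for the Poisson rate, so λ | data ~ Gamma(25+109, 7+17) = Gamma(134, 24).
Predictive mean over an 8-day window = T·E[λ|data] = 8·134/24 = 134/3.

134/3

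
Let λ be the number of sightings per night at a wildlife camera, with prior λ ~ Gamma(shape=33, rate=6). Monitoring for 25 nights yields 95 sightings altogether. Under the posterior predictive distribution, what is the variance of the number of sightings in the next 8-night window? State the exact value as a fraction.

Total count 95 over total exposure 25 nights.
Gamma(α, β) with Poisson data over total exposure Σt gives posterior Gamma(α+Σx, β+Σt) = Gamma(128, 31).
The posterior predictive for a window of length T is Negative Binomial with variance T·α'·(β'+T)/β'² = 8·128·39/961 = 39936/961.

39936/961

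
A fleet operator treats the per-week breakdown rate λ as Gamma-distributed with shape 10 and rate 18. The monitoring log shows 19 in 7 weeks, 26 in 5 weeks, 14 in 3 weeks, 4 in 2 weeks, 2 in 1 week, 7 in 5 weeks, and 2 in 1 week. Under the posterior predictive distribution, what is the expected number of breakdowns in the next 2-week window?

Total count: 19 + 26 + 14 + 4 + 2 + 7 + 2 = 74.
Total exposure: 7 + 5 + 3 + 2 + 1 + 5 + 1 = 24 weeks.
Conjugate update: add total count to the shape and total exposure to the rate, giving Gamma(84, 42).
Predictive mean over a 2-week window = T·E[λ|data] = 2·84/42 = 4.

4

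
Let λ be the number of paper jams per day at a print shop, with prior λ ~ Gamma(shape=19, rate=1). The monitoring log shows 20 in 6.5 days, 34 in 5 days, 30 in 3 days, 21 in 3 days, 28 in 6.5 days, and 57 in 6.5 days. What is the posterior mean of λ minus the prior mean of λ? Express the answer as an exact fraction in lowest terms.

-779/63

Total count: 20 + 34 + 30 + 21 + 28 + 57 = 190.
Total exposure: 6.5 + 5 + 3 + 3 + 6.5 + 6.5 = 30.5 days.
The Gamma prior is conjugate for the Poisson rate, so λ | data ~ Gamma(19+190, 1+30.5) = Gamma(209, 63/2).
Posterior mean = 209/(63/2) = 418/63; prior mean = 19/1 = 19. Difference = 418/63 − 19 = -779/63.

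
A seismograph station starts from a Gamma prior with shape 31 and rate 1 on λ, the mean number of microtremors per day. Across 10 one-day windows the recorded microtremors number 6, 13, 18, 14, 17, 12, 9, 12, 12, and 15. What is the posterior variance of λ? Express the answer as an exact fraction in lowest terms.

Total count: 6 + 13 + 18 + 14 + 17 + 12 + 9 + 12 + 12 + 15 = 128.
Total exposure: 10 days.
Conjugate update: add total count to the shape and total exposure to the rate, giving Gamma(159, 11).
Posterior variance = α'/β'² = 159/121.

159/121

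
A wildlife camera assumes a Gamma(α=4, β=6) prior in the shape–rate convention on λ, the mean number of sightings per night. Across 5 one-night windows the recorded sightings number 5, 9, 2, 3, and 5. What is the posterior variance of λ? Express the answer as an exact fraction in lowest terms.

Total count: 5 + 9 + 2 + 3 + 5 = 24.
Total exposure: 5 nights.
Conjugate update: add total count to the shape and total exposure to the rate, giving Gamma(28, 11).
Posterior variance = α'/β'² = 28/121.

28/121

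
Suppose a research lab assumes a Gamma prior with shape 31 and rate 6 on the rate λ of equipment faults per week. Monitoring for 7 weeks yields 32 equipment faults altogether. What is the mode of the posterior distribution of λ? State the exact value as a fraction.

Total count 32 over total exposure 7 weeks.
By Gamma–Poisson conjugacy, the posterior is Gamma(α + Σx, β + Σt) = Gamma(31 + 32, 6 + 7) = Gamma(63, 13).
Posterior mode = (α'−1)/β' = 62/13.

62/13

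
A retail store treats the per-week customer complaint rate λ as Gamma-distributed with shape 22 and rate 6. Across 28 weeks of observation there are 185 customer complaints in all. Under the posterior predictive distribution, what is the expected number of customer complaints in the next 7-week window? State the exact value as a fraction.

1449/34

Total count 185 over total exposure 28 weeks.
Gamma(α, β) with Poisson data over total exposure Σt gives posterior Gamma(α+Σx, β+Σt) = Gamma(207, 34).
Predictive mean over a 7-week window = T·E[λ|data] = 7·207/34 = 1449/34.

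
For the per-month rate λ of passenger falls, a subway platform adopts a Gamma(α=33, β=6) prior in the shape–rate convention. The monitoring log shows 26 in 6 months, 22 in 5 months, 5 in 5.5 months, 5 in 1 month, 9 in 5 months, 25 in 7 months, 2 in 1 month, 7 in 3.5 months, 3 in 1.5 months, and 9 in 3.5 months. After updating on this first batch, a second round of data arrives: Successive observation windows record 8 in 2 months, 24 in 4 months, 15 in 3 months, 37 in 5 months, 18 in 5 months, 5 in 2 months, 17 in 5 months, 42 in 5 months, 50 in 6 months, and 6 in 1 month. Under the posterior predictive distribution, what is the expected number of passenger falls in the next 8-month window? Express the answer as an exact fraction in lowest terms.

Total count: 26 + 22 + 5 + 5 + 9 + 25 + 2 + 7 + 3 + 9 = 113.
Total exposure: 6 + 5 + 5.5 + 1 + 5 + 7 + 1 + 3.5 + 1.5 + 3.5 = 39 months.
After the first batch: Gamma(33 + 113, 6 + 39) = Gamma(146, 45).
Total count: 8 + 24 + 15 + 37 + 18 + 5 + 17 + 42 + 50 + 6 = 222.
Total exposure: 2 + 4 + 3 + 5 + 5 + 2 + 5 + 5 + 6 + 1 = 38 months.
After the second batch: Gamma(146 + 222, 45 + 38) = Gamma(368, 83).
Predictive mean over an 8-month window = T·E[λ|data] = 8·368/83 = 2944/83.

2944/83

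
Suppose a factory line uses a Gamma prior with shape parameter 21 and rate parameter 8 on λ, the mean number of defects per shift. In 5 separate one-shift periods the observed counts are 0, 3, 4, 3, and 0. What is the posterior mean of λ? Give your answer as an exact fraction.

Total count: 0 + 3 + 4 + 3 + 0 = 10.
Total exposure: 5 shifts.
Gamma(α, β) with Poisson data over total exposure Σt gives posterior Gamma(α+Σx, β+Σt) = Gamma(31, 13).
Posterior mean = α'/β' = 31/13.

31/13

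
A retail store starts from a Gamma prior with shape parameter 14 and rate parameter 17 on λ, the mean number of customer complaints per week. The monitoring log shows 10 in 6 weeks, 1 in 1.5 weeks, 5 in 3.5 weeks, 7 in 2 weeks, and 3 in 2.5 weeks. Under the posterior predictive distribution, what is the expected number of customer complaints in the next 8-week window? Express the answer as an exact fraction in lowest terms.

Total count: 10 + 1 + 5 + 7 + 3 = 26.
Total exposure: 6 + 1.5 + 3.5 + 2 + 2.5 = 15.5 weeks.
Conjugate update: add total count to the shape and total exposure to the rate, giving Gamma(40, 65/2).
Predictive mean over an 8-week window = T·E[λ|data] = 8·40/(65/2) = 128/13.

128/13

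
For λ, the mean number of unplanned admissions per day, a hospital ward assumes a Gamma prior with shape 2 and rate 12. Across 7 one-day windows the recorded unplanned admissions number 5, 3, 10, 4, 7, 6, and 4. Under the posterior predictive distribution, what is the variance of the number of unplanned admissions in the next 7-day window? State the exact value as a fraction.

7462/361

Total count: 5 + 3 + 10 + 4 + 7 + 6 + 4 = 39.
Total exposure: 7 days.
By Gamma–Poisson conjugacy, the posterior is Gamma(α + Σx, β + Σt) = Gamma(2 + 39, 12 + 7) = Gamma(41, 19).
The posterior predictive for a window of length T is Negative Binomial with variance T·α'·(β'+T)/β'² = 7·41·26/361 = 7462/361.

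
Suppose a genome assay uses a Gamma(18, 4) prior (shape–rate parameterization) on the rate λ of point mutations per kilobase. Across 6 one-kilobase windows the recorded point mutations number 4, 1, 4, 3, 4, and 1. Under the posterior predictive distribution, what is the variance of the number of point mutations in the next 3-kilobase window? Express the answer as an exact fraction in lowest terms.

273/20

Total count: 4 + 1 + 4 + 3 + 4 + 1 = 17.
Total exposure: 6 kilobases.
Gamma(α, β) with Poisson data over total exposure Σt gives posterior Gamma(α+Σx, β+Σt) = Gamma(35, 10).
The posterior predictive for a window of length T is Negative Binomial with variance T·α'·(β'+T)/β'² = 3·35·13/100 = 273/20.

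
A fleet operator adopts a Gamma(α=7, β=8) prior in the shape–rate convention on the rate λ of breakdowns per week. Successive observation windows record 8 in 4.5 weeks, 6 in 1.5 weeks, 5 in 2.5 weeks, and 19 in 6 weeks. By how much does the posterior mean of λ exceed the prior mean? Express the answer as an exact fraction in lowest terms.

Total count: 8 + 6 + 5 + 19 = 38.
Total exposure: 4.5 + 1.5 + 2.5 + 6 = 14.5 weeks.
By Gamma–Poisson conjugacy, the posterior is Gamma(α + Σx, β + Σt) = Gamma(7 + 38, 8 + 14.5) = Gamma(45, 45/2).
Posterior mean = 45/(45/2) = 2; prior mean = 7/8 = 7/8. Difference = 2 − 7/8 = 9/8.

9/8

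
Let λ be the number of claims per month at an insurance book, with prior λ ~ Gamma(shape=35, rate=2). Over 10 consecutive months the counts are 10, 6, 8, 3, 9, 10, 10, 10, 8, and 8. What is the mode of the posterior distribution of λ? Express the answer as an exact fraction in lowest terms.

Total count: 10 + 6 + 8 + 3 + 9 + 10 + 10 + 10 + 8 + 8 = 82.
Total exposure: 10 months.
Posterior: α' = 35 + 82 = 117, β' = 2 + 10 = 12.
Posterior mode = (α'−1)/β' = 116/12 = 29/3.

29/3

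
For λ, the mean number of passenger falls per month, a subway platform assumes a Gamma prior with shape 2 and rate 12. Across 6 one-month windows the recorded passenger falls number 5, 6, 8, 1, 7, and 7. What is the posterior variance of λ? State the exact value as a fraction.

Total count: 5 + 6 + 8 + 1 + 7 + 7 = 34.
Total exposure: 6 months.
Gamma(α, β) with Poisson data over total exposure Σt gives posterior Gamma(α+Σx, β+Σt) = Gamma(36, 18).
Posterior variance = α'/β'² = 36/324 = 1/9.

1/9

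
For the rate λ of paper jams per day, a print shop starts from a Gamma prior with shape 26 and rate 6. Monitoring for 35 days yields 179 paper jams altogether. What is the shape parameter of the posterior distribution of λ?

Total count 179 over total exposure 35 days.
By Gamma–Poisson conjugacy, the posterior is Gamma(α + Σx, β + Σt) = Gamma(26 + 179, 6 + 35) = Gamma(205, 41).

205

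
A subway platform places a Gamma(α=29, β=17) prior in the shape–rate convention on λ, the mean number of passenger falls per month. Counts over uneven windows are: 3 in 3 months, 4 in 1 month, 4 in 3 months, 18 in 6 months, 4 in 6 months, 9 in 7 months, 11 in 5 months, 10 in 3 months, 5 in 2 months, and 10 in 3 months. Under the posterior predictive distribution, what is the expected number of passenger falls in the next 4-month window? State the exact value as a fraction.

Total count: 3 + 4 + 4 + 18 + 4 + 9 + 11 + 10 + 5 + 10 = 78.
Total exposure: 3 + 1 + 3 + 6 + 6 + 7 + 5 + 3 + 2 + 3 = 39 months.
Posterior: α' = 29 + 78 = 107, β' = 17 + 39 = 56.
Predictive mean over a 4-month window = T·E[λ|data] = 4·107/56 = 107/14.

107/14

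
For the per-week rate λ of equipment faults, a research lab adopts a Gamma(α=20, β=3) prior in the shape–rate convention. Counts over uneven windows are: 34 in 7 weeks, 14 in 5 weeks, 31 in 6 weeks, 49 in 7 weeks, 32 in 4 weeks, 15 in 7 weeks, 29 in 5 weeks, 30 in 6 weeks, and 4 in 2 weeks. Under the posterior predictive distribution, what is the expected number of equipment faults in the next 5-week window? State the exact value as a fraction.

645/26

Total count: 34 + 14 + 31 + 49 + 32 + 15 + 29 + 30 + 4 = 238.
Total exposure: 7 + 5 + 6 + 7 + 4 + 7 + 5 + 6 + 2 = 49 weeks.
Posterior: α' = 20 + 238 = 258, β' = 3 + 49 = 52.
Predictive mean over a 5-week window = T·E[λ|data] = 5·258/52 = 645/26.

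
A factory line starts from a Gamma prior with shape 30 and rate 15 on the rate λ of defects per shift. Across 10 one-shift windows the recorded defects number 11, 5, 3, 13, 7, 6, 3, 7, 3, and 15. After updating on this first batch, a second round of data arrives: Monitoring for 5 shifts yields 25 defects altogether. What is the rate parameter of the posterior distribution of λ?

30

Total count: 11 + 5 + 3 + 13 + 7 + 6 + 3 + 7 + 3 + 15 = 73.
Total exposure: 10 shifts.
After the first batch: Gamma(30 + 73, 15 + 10) = Gamma(103, 25).
Total count 25 over total exposure 5 shifts.
After the second batch: Gamma(103 + 25, 25 + 5) = Gamma(128, 30).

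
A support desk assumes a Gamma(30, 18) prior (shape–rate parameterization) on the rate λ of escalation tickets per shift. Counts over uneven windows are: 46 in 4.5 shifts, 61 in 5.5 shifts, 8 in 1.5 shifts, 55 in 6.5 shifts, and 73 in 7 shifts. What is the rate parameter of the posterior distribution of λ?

Total count: 46 + 61 + 8 + 55 + 73 = 243.
Total exposure: 4.5 + 5.5 + 1.5 + 6.5 + 7 = 25 shifts.
Posterior: α' = 30 + 243 = 273, β' = 18 + 25 = 43.

43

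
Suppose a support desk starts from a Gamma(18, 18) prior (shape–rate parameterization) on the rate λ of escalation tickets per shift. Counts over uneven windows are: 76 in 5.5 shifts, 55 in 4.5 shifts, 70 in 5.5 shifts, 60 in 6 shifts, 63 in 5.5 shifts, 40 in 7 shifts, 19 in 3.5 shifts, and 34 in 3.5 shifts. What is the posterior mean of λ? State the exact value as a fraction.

Total count: 76 + 55 + 70 + 60 + 63 + 40 + 19 + 34 = 417.
Total exposure: 5.5 + 4.5 + 5.5 + 6 + 5.5 + 7 + 3.5 + 3.5 = 41 shifts.
By Gamma–Poisson conjugacy, the posterior is Gamma(α + Σx, β + Σt) = Gamma(18 + 417, 18 + 41) = Gamma(435, 59).
Posterior mean = α'/β' = 435/59.

435/59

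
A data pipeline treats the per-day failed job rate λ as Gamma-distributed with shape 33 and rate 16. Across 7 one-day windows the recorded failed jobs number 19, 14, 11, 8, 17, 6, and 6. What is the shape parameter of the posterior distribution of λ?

Total count: 19 + 14 + 11 + 8 + 17 + 6 + 6 = 81.
Total exposure: 7 days.
By Gamma–Poisson conjugacy, the posterior is Gamma(α + Σx, β + Σt) = Gamma(33 + 81, 16 + 7) = Gamma(114, 23).

114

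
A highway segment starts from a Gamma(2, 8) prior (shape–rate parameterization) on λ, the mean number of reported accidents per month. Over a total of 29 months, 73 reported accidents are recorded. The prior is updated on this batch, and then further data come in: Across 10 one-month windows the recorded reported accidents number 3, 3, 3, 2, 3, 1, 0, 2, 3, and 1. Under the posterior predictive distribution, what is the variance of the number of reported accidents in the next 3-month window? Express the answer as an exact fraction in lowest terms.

14400/2209

Total count 73 over total exposure 29 months.
After the first batch: Gamma(2 + 73, 8 + 29) = Gamma(75, 37).
Total count: 3 + 3 + 3 + 2 + 3 + 1 + 0 + 2 + 3 + 1 = 21.
Total exposure: 10 months.
After the second batch: Gamma(75 + 21, 37 + 10) = Gamma(96, 47).
The posterior predictive for a window of length T is Negative Binomial with variance T·α'·(β'+T)/β'² = 3·96·50/2209 = 14400/2209.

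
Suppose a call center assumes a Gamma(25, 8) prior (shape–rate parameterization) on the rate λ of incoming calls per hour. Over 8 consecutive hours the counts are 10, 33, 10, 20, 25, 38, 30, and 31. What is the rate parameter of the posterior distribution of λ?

Total count: 10 + 33 + 10 + 20 + 25 + 38 + 30 + 31 = 197.
Total exposure: 8 hours.
Gamma(α, β) with Poisson data over total exposure Σt gives posterior Gamma(α+Σx, β+Σt) = Gamma(222, 16).

16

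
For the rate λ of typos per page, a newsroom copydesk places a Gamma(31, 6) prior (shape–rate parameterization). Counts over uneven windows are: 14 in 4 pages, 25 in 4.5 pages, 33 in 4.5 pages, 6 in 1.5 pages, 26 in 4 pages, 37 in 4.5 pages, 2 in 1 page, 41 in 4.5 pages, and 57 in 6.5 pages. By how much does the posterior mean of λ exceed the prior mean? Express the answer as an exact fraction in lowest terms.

Total count: 14 + 25 + 33 + 6 + 26 + 37 + 2 + 41 + 57 = 241.
Total exposure: 4 + 4.5 + 4.5 + 1.5 + 4 + 4.5 + 1 + 4.5 + 6.5 = 35 pages.
By Gamma–Poisson conjugacy, the posterior is Gamma(α + Σx, β + Σt) = Gamma(31 + 241, 6 + 35) = Gamma(272, 41).
Posterior mean = 272/41 = 272/41; prior mean = 31/6 = 31/6. Difference = 272/41 − 31/6 = 361/246.

361/246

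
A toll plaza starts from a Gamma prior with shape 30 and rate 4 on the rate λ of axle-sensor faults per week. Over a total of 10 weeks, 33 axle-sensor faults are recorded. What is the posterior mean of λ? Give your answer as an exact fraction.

9/2

Total count 33 over total exposure 10 weeks.
Posterior: α' = 30 + 33 = 63, β' = 4 + 10 = 14.
Posterior mean = α'/β' = 63/14 = 9/2.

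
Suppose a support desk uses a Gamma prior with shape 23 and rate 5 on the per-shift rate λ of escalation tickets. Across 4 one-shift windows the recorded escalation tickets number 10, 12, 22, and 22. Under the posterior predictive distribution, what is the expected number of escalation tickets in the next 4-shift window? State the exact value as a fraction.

356/9

Total count: 10 + 12 + 22 + 22 = 66.
Total exposure: 4 shifts.
Gamma(α, β) with Poisson data over total exposure Σt gives posterior Gamma(α+Σx, β+Σt) = Gamma(89, 9).
Predictive mean over a 4-shift window = T·E[λ|data] = 4·89/9 = 356/9.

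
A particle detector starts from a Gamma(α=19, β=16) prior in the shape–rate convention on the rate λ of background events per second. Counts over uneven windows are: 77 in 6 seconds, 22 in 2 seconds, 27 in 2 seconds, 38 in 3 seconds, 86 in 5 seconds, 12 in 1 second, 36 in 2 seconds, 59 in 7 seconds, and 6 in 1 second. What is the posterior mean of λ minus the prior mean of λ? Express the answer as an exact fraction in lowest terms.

Total count: 77 + 22 + 27 + 38 + 86 + 12 + 36 + 59 + 6 = 363.
Total exposure: 6 + 2 + 2 + 3 + 5 + 1 + 2 + 7 + 1 = 29 seconds.
Conjugate update: add total count to the shape and total exposure to the rate, giving Gamma(382, 45).
Posterior mean = 382/45 = 382/45; prior mean = 19/16 = 19/16. Difference = 382/45 − 19/16 = 5257/720.

5257/720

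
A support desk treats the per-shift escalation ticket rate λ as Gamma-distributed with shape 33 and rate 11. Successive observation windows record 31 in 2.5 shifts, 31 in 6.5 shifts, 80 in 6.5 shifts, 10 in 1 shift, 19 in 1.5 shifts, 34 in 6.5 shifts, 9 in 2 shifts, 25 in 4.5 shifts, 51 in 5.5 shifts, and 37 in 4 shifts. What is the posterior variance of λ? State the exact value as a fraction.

Total count: 31 + 31 + 80 + 10 + 19 + 34 + 9 + 25 + 51 + 37 = 327.
Total exposure: 2.5 + 6.5 + 6.5 + 1 + 1.5 + 6.5 + 2 + 4.5 + 5.5 + 4 = 40.5 shifts.
Posterior: α' = 33 + 327 = 360, β' = 11 + 40.5 = 103/2.
Posterior variance = α'/β'² = 360/(10609/4) = 1440/10609.

1440/10609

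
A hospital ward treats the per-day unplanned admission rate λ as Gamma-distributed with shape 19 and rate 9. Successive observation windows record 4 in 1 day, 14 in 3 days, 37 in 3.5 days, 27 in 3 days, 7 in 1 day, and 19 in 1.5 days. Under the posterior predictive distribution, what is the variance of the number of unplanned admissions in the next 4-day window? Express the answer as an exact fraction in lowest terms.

3302/121

Total count: 4 + 14 + 37 + 27 + 7 + 19 = 108.
Total exposure: 1 + 3 + 3.5 + 3 + 1 + 1.5 = 13 days.
Conjugate update: add total count to the shape and total exposure to the rate, giving Gamma(127, 22).
The posterior predictive for a window of length T is Negative Binomial with variance T·α'·(β'+T)/β'² = 4·127·26/484 = 3302/121.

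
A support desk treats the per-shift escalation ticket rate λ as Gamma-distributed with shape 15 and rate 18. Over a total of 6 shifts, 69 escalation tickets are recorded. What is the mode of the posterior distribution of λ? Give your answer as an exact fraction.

83/24

Total count 69 over total exposure 6 shifts.
Gamma(α, β) with Poisson data over total exposure Σt gives posterior Gamma(α+Σx, β+Σt) = Gamma(84, 24).
Posterior mode = (α'−1)/β' = 83/24.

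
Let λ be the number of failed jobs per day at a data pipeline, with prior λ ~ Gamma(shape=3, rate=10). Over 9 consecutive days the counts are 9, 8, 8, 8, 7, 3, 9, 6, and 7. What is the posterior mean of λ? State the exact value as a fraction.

Total count: 9 + 8 + 8 + 8 + 7 + 3 + 9 + 6 + 7 = 65.
Total exposure: 9 days.
Posterior: α' = 3 + 65 = 68, β' = 10 + 9 = 19.
Posterior mean = α'/β' = 68/19.

68/19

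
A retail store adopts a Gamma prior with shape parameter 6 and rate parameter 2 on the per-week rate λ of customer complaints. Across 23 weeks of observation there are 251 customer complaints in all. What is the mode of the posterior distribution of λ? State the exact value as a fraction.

256/25

Total count 251 over total exposure 23 weeks.
Conjugate update: add total count to the shape and total exposure to the rate, giving Gamma(257, 25).
Posterior mode = (α'−1)/β' = 256/25.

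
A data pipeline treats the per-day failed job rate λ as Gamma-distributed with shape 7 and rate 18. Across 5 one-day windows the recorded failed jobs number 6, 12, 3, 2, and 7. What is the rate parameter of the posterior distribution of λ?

23

Total count: 6 + 12 + 3 + 2 + 7 = 30.
Total exposure: 5 days.
The Gamma prior is conjugate for the Poisson rate, so λ | data ~ Gamma(7+30, 18+5) = Gamma(37, 23).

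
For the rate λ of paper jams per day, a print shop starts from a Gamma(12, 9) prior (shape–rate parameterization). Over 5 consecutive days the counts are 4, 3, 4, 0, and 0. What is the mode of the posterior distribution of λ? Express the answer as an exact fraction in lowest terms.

11/7

Total count: 4 + 3 + 4 + 0 + 0 = 11.
Total exposure: 5 days.
The Gamma prior is conjugate for the Poisson rate, so λ | data ~ Gamma(12+11, 9+5) = Gamma(23, 14).
Posterior mode = (α'−1)/β' = 22/14 = 11/7.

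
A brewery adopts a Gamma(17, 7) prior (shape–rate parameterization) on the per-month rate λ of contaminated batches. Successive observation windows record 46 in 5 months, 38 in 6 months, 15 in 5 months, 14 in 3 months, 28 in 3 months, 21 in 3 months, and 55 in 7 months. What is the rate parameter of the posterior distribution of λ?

39

Total count: 46 + 38 + 15 + 14 + 28 + 21 + 55 = 217.
Total exposure: 5 + 6 + 5 + 3 + 3 + 3 + 7 = 32 months.
Gamma(α, β) with Poisson data over total exposure Σt gives posterior Gamma(α+Σx, β+Σt) = Gamma(234, 39).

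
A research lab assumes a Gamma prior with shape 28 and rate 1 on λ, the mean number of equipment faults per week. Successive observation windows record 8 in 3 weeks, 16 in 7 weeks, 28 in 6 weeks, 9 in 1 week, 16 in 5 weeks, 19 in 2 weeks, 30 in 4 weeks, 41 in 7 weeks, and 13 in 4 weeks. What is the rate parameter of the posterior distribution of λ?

40

Total count: 8 + 16 + 28 + 9 + 16 + 19 + 30 + 41 + 13 = 180.
Total exposure: 3 + 7 + 6 + 1 + 5 + 2 + 4 + 7 + 4 = 39 weeks.
Conjugate update: add total count to the shape and total exposure to the rate, giving Gamma(208, 40).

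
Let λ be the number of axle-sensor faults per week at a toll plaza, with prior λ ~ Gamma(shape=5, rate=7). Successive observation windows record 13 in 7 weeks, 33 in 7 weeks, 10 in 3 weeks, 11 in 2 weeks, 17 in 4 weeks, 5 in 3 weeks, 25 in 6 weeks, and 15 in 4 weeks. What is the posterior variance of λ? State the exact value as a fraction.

Total count: 13 + 33 + 10 + 11 + 17 + 5 + 25 + 15 = 129.
Total exposure: 7 + 7 + 3 + 2 + 4 + 3 + 6 + 4 = 36 weeks.
By Gamma–Poisson conjugacy, the posterior is Gamma(α + Σx, β + Σt) = Gamma(5 + 129, 7 + 36) = Gamma(134, 43).
Posterior variance = α'/β'² = 134/1849.

134/1849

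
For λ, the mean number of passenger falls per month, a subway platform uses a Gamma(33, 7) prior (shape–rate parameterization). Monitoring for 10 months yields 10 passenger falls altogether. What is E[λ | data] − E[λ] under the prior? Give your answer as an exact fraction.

Total count 10 over total exposure 10 months.
By Gamma–Poisson conjugacy, the posterior is Gamma(α + Σx, β + Σt) = Gamma(33 + 10, 7 + 10) = Gamma(43, 17).
Posterior mean = 43/17 = 43/17; prior mean = 33/7 = 33/7. Difference = 43/17 − 33/7 = -260/119.

-260/119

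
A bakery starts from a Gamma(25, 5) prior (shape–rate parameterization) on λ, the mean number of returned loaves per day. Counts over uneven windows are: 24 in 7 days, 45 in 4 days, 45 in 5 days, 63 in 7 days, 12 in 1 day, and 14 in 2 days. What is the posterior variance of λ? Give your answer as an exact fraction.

228/961

Total count: 24 + 45 + 45 + 63 + 12 + 14 = 203.
Total exposure: 7 + 4 + 5 + 7 + 1 + 2 = 26 days.
By Gamma–Poisson conjugacy, the posterior is Gamma(α + Σx, β + Σt) = Gamma(25 + 203, 5 + 26) = Gamma(228, 31).
Posterior variance = α'/β'² = 228/961.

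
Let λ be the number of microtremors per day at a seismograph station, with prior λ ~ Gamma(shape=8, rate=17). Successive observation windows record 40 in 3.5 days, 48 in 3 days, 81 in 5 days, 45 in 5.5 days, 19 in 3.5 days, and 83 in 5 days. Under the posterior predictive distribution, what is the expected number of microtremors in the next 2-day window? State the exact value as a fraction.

1296/85

Total count: 40 + 48 + 81 + 45 + 19 + 83 = 316.
Total exposure: 3.5 + 3 + 5 + 5.5 + 3.5 + 5 = 25.5 days.
Gamma(α, β) with Poisson data over total exposure Σt gives posterior Gamma(α+Σx, β+Σt) = Gamma(324, 85/2).
Predictive mean over a 2-day window = T·E[λ|data] = 2·324/(85/2) = 1296/85.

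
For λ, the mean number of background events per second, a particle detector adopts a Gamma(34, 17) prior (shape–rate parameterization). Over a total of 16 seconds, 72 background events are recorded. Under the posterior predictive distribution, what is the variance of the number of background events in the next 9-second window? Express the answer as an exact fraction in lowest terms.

Total count 72 over total exposure 16 seconds.
Conjugate update: add total count to the shape and total exposure to the rate, giving Gamma(106, 33).
The posterior predictive for a window of length T is Negative Binomial with variance T·α'·(β'+T)/β'² = 9·106·42/1089 = 4452/121.

4452/121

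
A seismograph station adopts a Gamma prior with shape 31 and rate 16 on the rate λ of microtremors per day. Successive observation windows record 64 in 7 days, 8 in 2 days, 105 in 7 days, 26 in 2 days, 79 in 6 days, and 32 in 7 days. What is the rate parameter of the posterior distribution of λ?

Total count: 64 + 8 + 105 + 26 + 79 + 32 = 314.
Total exposure: 7 + 2 + 7 + 2 + 6 + 7 = 31 days.
Conjugate update: add total count to the shape and total exposure to the rate, giving Gamma(345, 47).

47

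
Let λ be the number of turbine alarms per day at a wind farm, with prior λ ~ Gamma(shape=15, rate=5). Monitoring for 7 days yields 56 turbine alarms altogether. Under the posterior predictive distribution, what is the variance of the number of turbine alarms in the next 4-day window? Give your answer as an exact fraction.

Total count 56 over total exposure 7 days.
By Gamma–Poisson conjugacy, the posterior is Gamma(α + Σx, β + Σt) = Gamma(15 + 56, 5 + 7) = Gamma(71, 12).
The posterior predictive for a window of length T is Negative Binomial with variance T·α'·(β'+T)/β'² = 4·71·16/144 = 284/9.

284/9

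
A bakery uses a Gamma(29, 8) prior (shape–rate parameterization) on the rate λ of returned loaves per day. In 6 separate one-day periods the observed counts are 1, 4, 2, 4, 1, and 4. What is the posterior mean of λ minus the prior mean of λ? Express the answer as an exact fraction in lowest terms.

Total count: 1 + 4 + 2 + 4 + 1 + 4 = 16.
Total exposure: 6 days.
The Gamma prior is conjugate for the Poisson rate, so λ | data ~ Gamma(29+16, 8+6) = Gamma(45, 14).
Posterior mean = 45/14 = 45/14; prior mean = 29/8 = 29/8. Difference = 45/14 − 29/8 = -23/56.

-23/56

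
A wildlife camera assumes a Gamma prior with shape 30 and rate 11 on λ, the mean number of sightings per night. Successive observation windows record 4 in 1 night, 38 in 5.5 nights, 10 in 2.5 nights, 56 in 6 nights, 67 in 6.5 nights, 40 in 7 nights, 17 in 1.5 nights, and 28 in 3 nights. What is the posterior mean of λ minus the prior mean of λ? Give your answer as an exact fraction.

Total count: 4 + 38 + 10 + 56 + 67 + 40 + 17 + 28 = 260.
Total exposure: 1 + 5.5 + 2.5 + 6 + 6.5 + 7 + 1.5 + 3 = 33 nights.
Gamma(α, β) with Poisson data over total exposure Σt gives posterior Gamma(α+Σx, β+Σt) = Gamma(290, 44).
Posterior mean = 290/44 = 145/22; prior mean = 30/11 = 30/11. Difference = 145/22 − 30/11 = 85/22.

85/22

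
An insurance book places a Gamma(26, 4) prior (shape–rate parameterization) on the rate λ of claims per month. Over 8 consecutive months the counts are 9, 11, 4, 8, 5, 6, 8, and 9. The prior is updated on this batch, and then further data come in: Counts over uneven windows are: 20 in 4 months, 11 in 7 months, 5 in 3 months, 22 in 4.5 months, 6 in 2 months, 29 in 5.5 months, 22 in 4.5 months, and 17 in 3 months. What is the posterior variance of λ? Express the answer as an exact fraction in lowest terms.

872/8281

Total count: 9 + 11 + 4 + 8 + 5 + 6 + 8 + 9 = 60.
Total exposure: 8 months.
After the first batch: Gamma(26 + 60, 4 + 8) = Gamma(86, 12).
Total count: 20 + 11 + 5 + 22 + 6 + 29 + 22 + 17 = 132.
Total exposure: 4 + 7 + 3 + 4.5 + 2 + 5.5 + 4.5 + 3 = 33.5 months.
After the second batch: Gamma(86 + 132, 12 + 33.5) = Gamma(218, 91/2).
Posterior variance = α'/β'² = 218/(8281/4) = 872/8281.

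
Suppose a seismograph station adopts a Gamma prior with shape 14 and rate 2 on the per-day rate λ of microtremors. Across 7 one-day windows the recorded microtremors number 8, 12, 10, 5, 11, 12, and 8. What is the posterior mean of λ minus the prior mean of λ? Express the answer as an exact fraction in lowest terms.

17/9

Total count: 8 + 12 + 10 + 5 + 11 + 12 + 8 = 66.
Total exposure: 7 days.
Gamma(α, β) with Poisson data over total exposure Σt gives posterior Gamma(α+Σx, β+Σt) = Gamma(80, 9).
Posterior mean = 80/9 = 80/9; prior mean = 14/2 = 7. Difference = 80/9 − 7 = 17/9.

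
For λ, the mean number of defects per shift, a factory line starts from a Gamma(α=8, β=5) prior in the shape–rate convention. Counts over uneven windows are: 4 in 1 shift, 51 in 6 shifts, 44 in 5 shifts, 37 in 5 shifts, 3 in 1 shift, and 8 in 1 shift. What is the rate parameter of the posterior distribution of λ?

Total count: 4 + 51 + 44 + 37 + 3 + 8 = 147.
Total exposure: 1 + 6 + 5 + 5 + 1 + 1 = 19 shifts.
Gamma(α, β) with Poisson data over total exposure Σt gives posterior Gamma(α+Σx, β+Σt) = Gamma(155, 24).

24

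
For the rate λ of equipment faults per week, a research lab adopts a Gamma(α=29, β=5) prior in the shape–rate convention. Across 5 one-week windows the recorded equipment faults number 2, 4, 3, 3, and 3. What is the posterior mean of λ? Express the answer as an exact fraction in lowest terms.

22/5

Total count: 2 + 4 + 3 + 3 + 3 = 15.
Total exposure: 5 weeks.
Posterior: α' = 29 + 15 = 44, β' = 5 + 5 = 10.
Posterior mean = α'/β' = 44/10 = 22/5.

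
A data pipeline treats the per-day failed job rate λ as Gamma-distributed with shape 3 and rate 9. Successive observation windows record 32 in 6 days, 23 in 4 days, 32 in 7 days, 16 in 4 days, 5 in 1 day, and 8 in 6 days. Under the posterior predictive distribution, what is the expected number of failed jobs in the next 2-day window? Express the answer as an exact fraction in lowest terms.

238/37

Total count: 32 + 23 + 32 + 16 + 5 + 8 = 116.
Total exposure: 6 + 4 + 7 + 4 + 1 + 6 = 28 days.
Posterior: α' = 3 + 116 = 119, β' = 9 + 28 = 37.
Predictive mean over a 2-day window = T·E[λ|data] = 2·119/37 = 238/37.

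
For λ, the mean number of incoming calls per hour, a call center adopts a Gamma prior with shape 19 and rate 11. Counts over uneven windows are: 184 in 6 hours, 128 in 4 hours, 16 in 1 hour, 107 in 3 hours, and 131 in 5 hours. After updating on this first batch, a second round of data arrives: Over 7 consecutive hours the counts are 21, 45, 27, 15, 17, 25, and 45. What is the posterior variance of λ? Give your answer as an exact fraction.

Total count: 184 + 128 + 16 + 107 + 131 = 566.
Total exposure: 6 + 4 + 1 + 3 + 5 = 19 hours.
After the first batch: Gamma(19 + 566, 11 + 19) = Gamma(585, 30).
Total count: 21 + 45 + 27 + 15 + 17 + 25 + 45 = 195.
Total exposure: 7 hours.
After the second batch: Gamma(585 + 195, 30 + 7) = Gamma(780, 37).
Posterior variance = α'/β'² = 780/1369.

780/1369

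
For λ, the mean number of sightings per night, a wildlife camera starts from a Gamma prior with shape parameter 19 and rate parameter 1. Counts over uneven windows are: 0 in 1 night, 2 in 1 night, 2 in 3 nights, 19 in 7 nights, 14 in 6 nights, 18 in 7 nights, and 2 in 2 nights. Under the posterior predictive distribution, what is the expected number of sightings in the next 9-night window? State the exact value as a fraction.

Total count: 0 + 2 + 2 + 19 + 14 + 18 + 2 = 57.
Total exposure: 1 + 1 + 3 + 7 + 6 + 7 + 2 = 27 nights.
Conjugate update: add total count to the shape and total exposure to the rate, giving Gamma(76, 28).
Predictive mean over a 9-night window = T·E[λ|data] = 9·76/28 = 171/7.

171/7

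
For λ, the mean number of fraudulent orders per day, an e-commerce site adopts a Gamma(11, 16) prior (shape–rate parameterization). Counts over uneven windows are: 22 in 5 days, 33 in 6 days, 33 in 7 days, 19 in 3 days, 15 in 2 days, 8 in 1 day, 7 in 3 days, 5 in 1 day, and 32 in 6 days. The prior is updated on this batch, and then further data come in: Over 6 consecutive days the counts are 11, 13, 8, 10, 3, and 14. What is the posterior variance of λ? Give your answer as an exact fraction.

61/784

Total count: 22 + 33 + 33 + 19 + 15 + 8 + 7 + 5 + 32 = 174.
Total exposure: 5 + 6 + 7 + 3 + 2 + 1 + 3 + 1 + 6 = 34 days.
After the first batch: Gamma(11 + 174, 16 + 34) = Gamma(185, 50).
Total count: 11 + 13 + 8 + 10 + 3 + 14 = 59.
Total exposure: 6 days.
After the second batch: Gamma(185 + 59, 50 + 6) = Gamma(244, 56).
Posterior variance = α'/β'² = 244/3136 = 61/784.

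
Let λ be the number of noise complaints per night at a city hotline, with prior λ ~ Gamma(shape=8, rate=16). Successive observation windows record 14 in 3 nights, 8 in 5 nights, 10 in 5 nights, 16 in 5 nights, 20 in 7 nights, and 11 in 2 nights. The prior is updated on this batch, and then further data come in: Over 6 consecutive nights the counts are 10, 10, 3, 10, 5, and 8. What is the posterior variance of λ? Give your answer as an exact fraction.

Total count: 14 + 8 + 10 + 16 + 20 + 11 = 79.
Total exposure: 3 + 5 + 5 + 5 + 7 + 2 = 27 nights.
After the first batch: Gamma(8 + 79, 16 + 27) = Gamma(87, 43).
Total count: 10 + 10 + 3 + 10 + 5 + 8 = 46.
Total exposure: 6 nights.
After the second batch: Gamma(87 + 46, 43 + 6) = Gamma(133, 49).
Posterior variance = α'/β'² = 133/2401 = 19/343.

19/343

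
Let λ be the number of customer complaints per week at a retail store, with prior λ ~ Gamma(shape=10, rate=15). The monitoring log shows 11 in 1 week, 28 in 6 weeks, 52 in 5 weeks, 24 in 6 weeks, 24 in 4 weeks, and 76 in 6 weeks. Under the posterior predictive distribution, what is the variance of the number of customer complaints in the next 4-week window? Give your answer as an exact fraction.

42300/1849

Total count: 11 + 28 + 52 + 24 + 24 + 76 = 215.
Total exposure: 1 + 6 + 5 + 6 + 4 + 6 = 28 weeks.
Conjugate update: add total count to the shape and total exposure to the rate, giving Gamma(225, 43).
The posterior predictive for a window of length T is Negative Binomial with variance T·α'·(β'+T)/β'² = 4·225·47/1849 = 42300/1849.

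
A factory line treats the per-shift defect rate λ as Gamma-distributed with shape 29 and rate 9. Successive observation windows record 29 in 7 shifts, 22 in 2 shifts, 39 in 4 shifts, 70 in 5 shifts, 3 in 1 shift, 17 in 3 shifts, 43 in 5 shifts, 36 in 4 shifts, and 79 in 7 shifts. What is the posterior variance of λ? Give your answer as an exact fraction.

Total count: 29 + 22 + 39 + 70 + 3 + 17 + 43 + 36 + 79 = 338.
Total exposure: 7 + 2 + 4 + 5 + 1 + 3 + 5 + 4 + 7 = 38 shifts.
Posterior: α' = 29 + 338 = 367, β' = 9 + 38 = 47.
Posterior variance = α'/β'² = 367/2209.

367/2209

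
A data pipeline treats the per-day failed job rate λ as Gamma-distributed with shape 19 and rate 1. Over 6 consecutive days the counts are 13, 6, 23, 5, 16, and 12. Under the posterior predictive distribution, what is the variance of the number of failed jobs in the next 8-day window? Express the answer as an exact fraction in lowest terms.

11280/49

Total count: 13 + 6 + 23 + 5 + 16 + 12 = 75.
Total exposure: 6 days.
Conjugate update: add total count to the shape and total exposure to the rate, giving Gamma(94, 7).
The posterior predictive for a window of length T is Negative Binomial with variance T·α'·(β'+T)/β'² = 8·94·15/49 = 11280/49.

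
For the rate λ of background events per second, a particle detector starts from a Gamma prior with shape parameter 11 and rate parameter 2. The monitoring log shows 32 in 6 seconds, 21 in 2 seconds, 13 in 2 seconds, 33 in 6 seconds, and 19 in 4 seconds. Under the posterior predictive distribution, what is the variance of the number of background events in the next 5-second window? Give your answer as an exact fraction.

17415/484

Total count: 32 + 21 + 13 + 33 + 19 = 118.
Total exposure: 6 + 2 + 2 + 6 + 4 = 20 seconds.
Posterior: α' = 11 + 118 = 129, β' = 2 + 20 = 22.
The posterior predictive for a window of length T is Negative Binomial with variance T·α'·(β'+T)/β'² = 5·129·27/484 = 17415/484.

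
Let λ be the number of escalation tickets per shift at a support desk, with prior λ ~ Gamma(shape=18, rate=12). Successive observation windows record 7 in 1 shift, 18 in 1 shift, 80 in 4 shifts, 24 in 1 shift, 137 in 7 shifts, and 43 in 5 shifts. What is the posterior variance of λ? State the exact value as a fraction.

327/961

Total count: 7 + 18 + 80 + 24 + 137 + 43 = 309.
Total exposure: 1 + 1 + 4 + 1 + 7 + 5 = 19 shifts.
Gamma(α, β) with Poisson data over total exposure Σt gives posterior Gamma(α+Σx, β+Σt) = Gamma(327, 31).
Posterior variance = α'/β'² = 327/961.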